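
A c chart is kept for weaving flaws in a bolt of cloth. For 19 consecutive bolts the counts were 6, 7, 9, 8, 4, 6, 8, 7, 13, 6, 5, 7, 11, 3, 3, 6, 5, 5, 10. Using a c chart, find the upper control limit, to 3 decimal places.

14.606

c̄ = (6 + 7 + 9 + 8 + 4 + 6 + 8 + 7 + 13 + 6 + 5 + 7 + 11 + 3 + 3 + 6 + 5 + 5 + 10) / 19 = 129 / 19 = 6.7895
UCL = c̄ + 3√c̄ = 6.7895 + 3 × √6.7895 = 6.7895 + 3 × 2.6057 = 14.6065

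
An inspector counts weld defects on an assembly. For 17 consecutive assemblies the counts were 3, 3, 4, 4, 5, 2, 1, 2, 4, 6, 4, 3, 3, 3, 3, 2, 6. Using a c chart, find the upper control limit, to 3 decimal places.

8.953

c̄ = (3 + 3 + 4 + 4 + 5 + 2 + 1 + 2 + 4 + 6 + 4 + 3 + 3 + 3 + 3 + 2 + 6) / 17 = 58 / 17 = 3.4118
UCL = c̄ + 3√c̄ = 3.4118 + 3 × √3.4118 = 3.4118 + 3 × 1.8471 = 8.9531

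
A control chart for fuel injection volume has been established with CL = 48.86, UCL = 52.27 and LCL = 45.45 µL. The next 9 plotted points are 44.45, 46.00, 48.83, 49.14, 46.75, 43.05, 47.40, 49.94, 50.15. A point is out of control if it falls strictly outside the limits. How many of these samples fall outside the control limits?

Compare each point to [45.45, 52.27]: sample 1 = 44.45 < LCL; sample 6 = 43.05 < LCL.

2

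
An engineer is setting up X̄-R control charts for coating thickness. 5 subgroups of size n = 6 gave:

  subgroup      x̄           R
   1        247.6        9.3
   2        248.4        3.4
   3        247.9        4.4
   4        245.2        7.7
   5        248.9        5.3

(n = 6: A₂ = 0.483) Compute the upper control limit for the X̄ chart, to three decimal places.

X̄̄ = (247.6 + 248.4 + 247.9 + 245.2 + 248.9) / 5 = 1238.0000 / 5 = 247.6000
R̄ = (9.3 + 3.4 + 4.4 + 7.7 + 5.3) / 5 = 30.1000 / 5 = 6.0200
UCL = X̄̄ + A₂·R̄ = 247.6000 + 0.483 × 6.0200 = 250.5077

250.508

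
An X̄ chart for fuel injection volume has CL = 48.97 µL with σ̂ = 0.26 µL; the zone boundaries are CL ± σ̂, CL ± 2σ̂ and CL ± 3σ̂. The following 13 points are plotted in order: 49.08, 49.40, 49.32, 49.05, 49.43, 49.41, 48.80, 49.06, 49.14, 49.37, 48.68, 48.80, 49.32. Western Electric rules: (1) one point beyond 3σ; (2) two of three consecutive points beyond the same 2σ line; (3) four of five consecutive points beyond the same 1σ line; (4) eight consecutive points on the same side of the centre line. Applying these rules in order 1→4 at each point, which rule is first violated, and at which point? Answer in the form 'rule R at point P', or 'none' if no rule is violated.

Zone of each point (C = within 1σ̂, B = 1σ̂–2σ̂, A = 2σ̂–3σ̂, * = beyond 3σ̂; sign = side of CL): 1:+C, 2:+B, 3:+B, 4:+C, 5:+B, 6:+B, 7:-C, 8:+C, 9:+C, 10:+B, 11:-B, 12:-C, 13:+B
Rule 3 (four of five consecutive points beyond the same 1σ limit) is satisfied at point 6.

rule 3 at point 6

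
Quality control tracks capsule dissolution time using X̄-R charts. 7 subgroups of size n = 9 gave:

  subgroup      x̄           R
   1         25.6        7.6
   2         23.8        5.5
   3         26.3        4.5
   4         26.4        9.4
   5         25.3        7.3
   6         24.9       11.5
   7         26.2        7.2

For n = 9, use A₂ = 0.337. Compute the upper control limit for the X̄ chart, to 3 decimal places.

28.052

X̄̄ = (25.6 + 23.8 + 26.3 + 26.4 + 25.3 + 24.9 + 26.2) / 7 = 178.5000 / 7 = 25.5000
R̄ = (7.6 + 5.5 + 4.5 + 9.4 + 7.3 + 11.5 + 7.2) / 7 = 53.0000 / 7 = 7.5714
UCL = X̄̄ + A₂·R̄ = 25.5000 + 0.337 × 7.5714 = 28.0516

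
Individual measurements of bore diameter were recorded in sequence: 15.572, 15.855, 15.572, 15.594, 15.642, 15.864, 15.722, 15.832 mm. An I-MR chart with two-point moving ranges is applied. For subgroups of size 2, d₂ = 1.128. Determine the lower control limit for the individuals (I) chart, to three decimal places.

X̄ = (15.572 + 15.855 + 15.572 + 15.594 + 15.642 + 15.864 + 15.722 + 15.832) / 8 = 15.7066
Moving ranges: 0.283, 0.283, 0.022, 0.048, 0.222, 0.142, 0.110; M̄R̄ = 1.1100 / 7 = 0.1586
LCL = X̄ − 3·M̄R̄/d₂ = 15.7066 − 3 × 0.1586 / 1.128 = 15.2849

15.285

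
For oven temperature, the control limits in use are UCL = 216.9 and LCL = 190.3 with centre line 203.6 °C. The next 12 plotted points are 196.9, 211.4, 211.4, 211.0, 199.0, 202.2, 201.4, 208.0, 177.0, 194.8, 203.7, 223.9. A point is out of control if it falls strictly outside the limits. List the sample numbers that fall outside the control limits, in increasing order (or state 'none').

9, 12

Compare each point to [190.3, 216.9]: sample 9 = 177.0 < LCL; sample 12 = 223.9 > UCL.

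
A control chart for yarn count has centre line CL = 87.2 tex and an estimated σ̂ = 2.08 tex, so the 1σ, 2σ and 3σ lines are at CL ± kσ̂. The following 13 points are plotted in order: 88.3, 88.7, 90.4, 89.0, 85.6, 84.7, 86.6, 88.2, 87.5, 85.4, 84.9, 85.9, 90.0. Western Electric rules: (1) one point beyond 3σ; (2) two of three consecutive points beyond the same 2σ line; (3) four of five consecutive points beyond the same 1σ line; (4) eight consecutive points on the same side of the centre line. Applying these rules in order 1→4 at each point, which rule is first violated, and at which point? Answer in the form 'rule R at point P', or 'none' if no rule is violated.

Zone of each point (C = within 1σ̂, B = 1σ̂–2σ̂, A = 2σ̂–3σ̂, * = beyond 3σ̂; sign = side of CL): 1:+C, 2:+C, 3:+B, 4:+C, 5:-C, 6:-B, 7:-C, 8:+C, 9:+C, 10:-C, 11:-B, 12:-C, 13:+B
No rule fires across all 13 points.

none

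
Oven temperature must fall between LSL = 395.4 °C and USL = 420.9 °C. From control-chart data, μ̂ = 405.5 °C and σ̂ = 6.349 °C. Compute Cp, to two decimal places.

0.67

Cp = (USL − LSL) / (6σ̂) = (420.9 − 395.4) / (6 × 6.349) = 25.5000 / 38.0940 = 0.6694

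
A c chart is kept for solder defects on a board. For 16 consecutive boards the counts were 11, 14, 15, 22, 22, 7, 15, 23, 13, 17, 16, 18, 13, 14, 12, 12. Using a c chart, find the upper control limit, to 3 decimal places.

c̄ = (11 + 14 + 15 + 22 + 22 + 7 + 15 + 23 + 13 + 17 + 16 + 18 + 13 + 14 + 12 + 12) / 16 = 244 / 16 = 15.2500
UCL = c̄ + 3√c̄ = 15.2500 + 3 × √15.2500 = 15.2500 + 3 × 3.9051 = 26.9654

26.965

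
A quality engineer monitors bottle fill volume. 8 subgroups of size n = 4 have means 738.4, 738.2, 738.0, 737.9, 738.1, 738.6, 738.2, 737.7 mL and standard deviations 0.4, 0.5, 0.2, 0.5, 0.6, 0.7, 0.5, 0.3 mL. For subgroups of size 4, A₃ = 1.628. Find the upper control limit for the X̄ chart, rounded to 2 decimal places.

X̄̄ = (738.4 + 738.2 + 738.0 + 737.9 + 738.1 + 738.6 + 738.2 + 737.7) / 8 = 738.1375
s̄ = (0.4 + 0.5 + 0.2 + 0.5 + 0.6 + 0.7 + 0.5 + 0.3) / 8 = 0.4625
UCL = X̄̄ + A₃·s̄ = 738.1375 + 1.628 × 0.4625 = 738.8905

738.89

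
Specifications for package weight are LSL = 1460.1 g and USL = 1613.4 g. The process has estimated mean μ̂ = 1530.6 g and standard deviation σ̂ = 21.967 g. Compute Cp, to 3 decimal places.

Cp = (USL − LSL) / (6σ̂) = (1613.4 − 1460.1) / (6 × 21.967) = 153.3000 / 131.8020 = 1.1631

1.163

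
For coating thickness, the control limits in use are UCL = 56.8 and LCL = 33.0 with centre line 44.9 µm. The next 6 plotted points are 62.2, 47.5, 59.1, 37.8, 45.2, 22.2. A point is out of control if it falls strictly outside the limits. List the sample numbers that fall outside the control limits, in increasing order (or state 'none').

1, 3, 6

Compare each point to [33.0, 56.8]: sample 1 = 62.2 > UCL; sample 3 = 59.1 > UCL; sample 6 = 22.2 < LCL.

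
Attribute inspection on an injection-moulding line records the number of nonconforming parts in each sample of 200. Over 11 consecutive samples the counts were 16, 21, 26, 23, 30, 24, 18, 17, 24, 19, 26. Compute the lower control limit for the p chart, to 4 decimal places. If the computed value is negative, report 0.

0.0443

p̄ = Σdᵢ / (k·n) = 244 / (11 × 200) = 0.11091
LCL = p̄ − 3·√(p̄(1−p̄)/n) = 0.11091 − 3 × 0.02220 = 0.04430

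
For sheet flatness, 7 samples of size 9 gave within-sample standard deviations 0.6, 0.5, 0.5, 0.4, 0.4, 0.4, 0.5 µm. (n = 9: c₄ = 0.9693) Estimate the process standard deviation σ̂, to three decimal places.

0.486

s̄ = (0.6 + 0.5 + 0.5 + 0.4 + 0.4 + 0.4 + 0.5) / 7 = 0.4714
σ̂ = s̄ / c₄ = 0.4714 / 0.9693 = 0.4864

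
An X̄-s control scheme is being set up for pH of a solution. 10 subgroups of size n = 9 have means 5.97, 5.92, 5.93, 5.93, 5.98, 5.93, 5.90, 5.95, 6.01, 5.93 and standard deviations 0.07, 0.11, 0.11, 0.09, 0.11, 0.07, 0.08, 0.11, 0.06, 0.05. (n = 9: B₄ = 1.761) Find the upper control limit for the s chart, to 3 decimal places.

0.151

s̄ = (0.07 + 0.11 + 0.11 + 0.09 + 0.11 + 0.07 + 0.08 + 0.11 + 0.06 + 0.05) / 10 = 0.0860
UCL_s = B₄·s̄ = 1.761 × 0.0860 = 0.1514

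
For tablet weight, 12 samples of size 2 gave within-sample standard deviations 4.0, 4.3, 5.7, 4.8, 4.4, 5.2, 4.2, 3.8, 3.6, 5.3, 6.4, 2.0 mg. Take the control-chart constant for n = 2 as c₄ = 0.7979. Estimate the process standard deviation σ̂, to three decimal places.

s̄ = (4.0 + 4.3 + 5.7 + 4.8 + 4.4 + 5.2 + 4.2 + 3.8 + 3.6 + 5.3 + 6.4 + 2.0) / 12 = 4.4750
σ̂ = s̄ / c₄ = 4.4750 / 0.7979 = 5.6085

5.608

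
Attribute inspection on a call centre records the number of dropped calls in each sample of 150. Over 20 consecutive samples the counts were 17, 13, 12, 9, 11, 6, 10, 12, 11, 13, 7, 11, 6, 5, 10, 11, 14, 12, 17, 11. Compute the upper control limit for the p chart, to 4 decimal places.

p̄ = Σdᵢ / (k·n) = 218 / (20 × 150) = 0.07267
UCL = p̄ + 3·√(p̄(1−p̄)/n) = 0.07267 + 3 × √(0.07267×0.92733/150) = 0.07267 + 3 × 0.02120 = 0.13625

0.1363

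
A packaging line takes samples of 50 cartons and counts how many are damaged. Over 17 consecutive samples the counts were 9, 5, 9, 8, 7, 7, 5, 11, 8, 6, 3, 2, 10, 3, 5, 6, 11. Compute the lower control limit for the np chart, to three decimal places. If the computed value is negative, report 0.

p̄ = Σdᵢ / (k·n) = 115 / (17 × 50) = 0.13529
LCL = np̄ − 3·√(np̄(1−p̄)) = 6.7647 − 3 × 2.4186 = -0.4910 → 0 (negative, so LCL = 0)

0.000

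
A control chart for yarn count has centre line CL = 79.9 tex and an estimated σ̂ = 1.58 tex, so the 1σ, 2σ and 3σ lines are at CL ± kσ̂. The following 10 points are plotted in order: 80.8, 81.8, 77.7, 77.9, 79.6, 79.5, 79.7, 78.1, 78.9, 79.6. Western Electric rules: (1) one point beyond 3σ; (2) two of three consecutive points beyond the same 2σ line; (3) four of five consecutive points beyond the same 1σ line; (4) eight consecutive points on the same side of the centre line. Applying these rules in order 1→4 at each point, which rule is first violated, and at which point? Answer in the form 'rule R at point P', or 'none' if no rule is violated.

Zone of each point (C = within 1σ̂, B = 1σ̂–2σ̂, A = 2σ̂–3σ̂, * = beyond 3σ̂; sign = side of CL): 1:+C, 2:+B, 3:-B, 4:-B, 5:-C, 6:-C, 7:-C, 8:-B, 9:-C, 10:-C
Rule 4 (eight consecutive points on the same side of the centre line) is satisfied at point 10.

rule 4 at point 10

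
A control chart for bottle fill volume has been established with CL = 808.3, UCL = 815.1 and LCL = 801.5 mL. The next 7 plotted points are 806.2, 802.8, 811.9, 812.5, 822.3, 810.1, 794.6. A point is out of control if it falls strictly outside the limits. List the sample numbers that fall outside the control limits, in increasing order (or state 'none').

Compare each point to [801.5, 815.1]: sample 5 = 822.3 > UCL; sample 7 = 794.6 < LCL.

5, 7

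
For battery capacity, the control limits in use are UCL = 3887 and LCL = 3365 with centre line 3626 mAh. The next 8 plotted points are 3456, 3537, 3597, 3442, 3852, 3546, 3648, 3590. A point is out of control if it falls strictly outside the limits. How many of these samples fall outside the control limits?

0

All 8 points lie within [3365, 3887].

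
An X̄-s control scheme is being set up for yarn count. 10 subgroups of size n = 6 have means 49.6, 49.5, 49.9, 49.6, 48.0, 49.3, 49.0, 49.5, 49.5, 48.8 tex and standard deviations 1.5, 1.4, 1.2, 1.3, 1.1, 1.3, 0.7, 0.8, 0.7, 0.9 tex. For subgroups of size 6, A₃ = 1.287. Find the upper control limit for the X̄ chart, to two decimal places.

X̄̄ = (49.6 + 49.5 + 49.9 + 49.6 + 48.0 + 49.3 + 49.0 + 49.5 + 49.5 + 48.8) / 10 = 49.2700
s̄ = (1.5 + 1.4 + 1.2 + 1.3 + 1.1 + 1.3 + 0.7 + 0.8 + 0.7 + 0.9) / 10 = 1.0900
UCL = X̄̄ + A₃·s̄ = 49.2700 + 1.287 × 1.0900 = 50.6728

50.67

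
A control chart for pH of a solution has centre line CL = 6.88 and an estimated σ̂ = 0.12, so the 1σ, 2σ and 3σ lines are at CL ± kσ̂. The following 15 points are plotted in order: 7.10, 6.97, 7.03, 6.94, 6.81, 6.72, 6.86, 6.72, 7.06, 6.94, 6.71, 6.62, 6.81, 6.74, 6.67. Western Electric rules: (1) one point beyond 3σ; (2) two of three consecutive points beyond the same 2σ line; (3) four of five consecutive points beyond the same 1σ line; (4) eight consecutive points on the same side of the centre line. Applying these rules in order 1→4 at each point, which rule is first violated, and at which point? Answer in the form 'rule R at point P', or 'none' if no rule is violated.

Zone of each point (C = within 1σ̂, B = 1σ̂–2σ̂, A = 2σ̂–3σ̂, * = beyond 3σ̂; sign = side of CL): 1:+B, 2:+C, 3:+B, 4:+C, 5:-C, 6:-B, 7:-C, 8:-B, 9:+B, 10:+C, 11:-B, 12:-A, 13:-C, 14:-B, 15:-B
Rule 3 (four of five consecutive points beyond the same 1σ limit) is satisfied at point 15.

rule 3 at point 15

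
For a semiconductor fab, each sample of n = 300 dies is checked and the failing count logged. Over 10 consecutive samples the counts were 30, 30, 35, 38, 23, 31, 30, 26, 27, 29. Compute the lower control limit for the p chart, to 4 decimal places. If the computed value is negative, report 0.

0.0478

p̄ = Σdᵢ / (k·n) = 299 / (10 × 300) = 0.09967
LCL = p̄ − 3·√(p̄(1−p̄)/n) = 0.09967 − 3 × 0.01729 = 0.04778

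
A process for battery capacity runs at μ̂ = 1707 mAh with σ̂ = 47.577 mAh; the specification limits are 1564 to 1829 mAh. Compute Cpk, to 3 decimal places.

Cpu = (USL − μ̂) / (3σ̂) = (1829 − 1707) / (3 × 47.577) = 0.8548; Cpl = (μ̂ − LSL) / (3σ̂) = (1707 − 1564) / (3 × 47.577) = 1.0019; Cpk = min(Cpu, Cpl) = 0.8548

0.855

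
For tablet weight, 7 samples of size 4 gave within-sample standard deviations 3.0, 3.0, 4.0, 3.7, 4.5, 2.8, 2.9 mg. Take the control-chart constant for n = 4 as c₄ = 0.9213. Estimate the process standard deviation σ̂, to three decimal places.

3.706

s̄ = (3.0 + 3.0 + 4.0 + 3.7 + 4.5 + 2.8 + 2.9) / 7 = 3.4143
σ̂ = s̄ / c₄ = 3.4143 / 0.9213 = 3.7059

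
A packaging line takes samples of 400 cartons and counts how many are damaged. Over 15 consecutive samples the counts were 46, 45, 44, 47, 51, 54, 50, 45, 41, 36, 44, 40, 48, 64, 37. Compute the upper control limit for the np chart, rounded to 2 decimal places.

p̄ = Σdᵢ / (k·n) = 692 / (15 × 400) = 0.11533
UCL = np̄ + 3·√(np̄(1−p̄)) = 46.1333 + 3 × √(46.1333×0.88467) = 46.1333 + 3 × 6.3885 = 65.2988

65.30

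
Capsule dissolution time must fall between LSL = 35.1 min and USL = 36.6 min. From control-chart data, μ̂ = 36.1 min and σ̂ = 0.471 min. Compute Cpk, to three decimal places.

Cpu = (USL − μ̂) / (3σ̂) = (36.6 − 36.1) / (3 × 0.471) = 0.3539; Cpl = (μ̂ − LSL) / (3σ̂) = (36.1 − 35.1) / (3 × 0.471) = 0.7077; Cpk = min(Cpu, Cpl) = 0.3539

0.354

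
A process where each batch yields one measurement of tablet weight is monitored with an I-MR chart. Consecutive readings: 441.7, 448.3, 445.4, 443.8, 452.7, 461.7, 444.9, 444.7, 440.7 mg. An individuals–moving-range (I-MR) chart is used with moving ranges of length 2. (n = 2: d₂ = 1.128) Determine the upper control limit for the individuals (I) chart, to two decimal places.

463.72

X̄ = (441.7 + 448.3 + 445.4 + 443.8 + 452.7 + 461.7 + 444.9 + 444.7 + 440.7) / 9 = 447.1000
Moving ranges: 6.6, 2.9, 1.6, 8.9, 9.0, 16.8, 0.2, 4.0; M̄R̄ = 50.0000 / 8 = 6.2500
UCL = X̄ + 3·M̄R̄/d₂ = 447.1000 + 3 × 6.2500 / 1.128 = 463.7223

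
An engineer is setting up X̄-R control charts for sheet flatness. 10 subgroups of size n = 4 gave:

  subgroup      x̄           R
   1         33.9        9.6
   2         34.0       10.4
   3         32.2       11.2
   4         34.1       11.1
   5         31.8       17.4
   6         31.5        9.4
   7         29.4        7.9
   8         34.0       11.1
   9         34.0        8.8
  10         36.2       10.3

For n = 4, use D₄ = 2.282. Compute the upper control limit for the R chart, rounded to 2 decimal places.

R̄ = (9.6 + 10.4 + 11.2 + 11.1 + 17.4 + 9.4 + 7.9 + 11.1 + 8.8 + 10.3) / 10 = 107.2000 / 10 = 10.7200
UCL_R = D₄·R̄ = 2.282 × 10.7200 = 24.4630

24.46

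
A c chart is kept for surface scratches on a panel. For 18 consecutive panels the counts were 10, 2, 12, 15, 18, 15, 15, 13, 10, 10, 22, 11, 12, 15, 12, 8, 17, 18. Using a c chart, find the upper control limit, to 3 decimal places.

c̄ = (10 + 2 + 12 + 15 + 18 + 15 + 15 + 13 + 10 + 10 + 22 + 11 + 12 + 15 + 12 + 8 + 17 + 18) / 18 = 235 / 18 = 13.0556
UCL = c̄ + 3√c̄ = 13.0556 + 3 × √13.0556 = 13.0556 + 3 × 3.6132 = 23.8953

23.895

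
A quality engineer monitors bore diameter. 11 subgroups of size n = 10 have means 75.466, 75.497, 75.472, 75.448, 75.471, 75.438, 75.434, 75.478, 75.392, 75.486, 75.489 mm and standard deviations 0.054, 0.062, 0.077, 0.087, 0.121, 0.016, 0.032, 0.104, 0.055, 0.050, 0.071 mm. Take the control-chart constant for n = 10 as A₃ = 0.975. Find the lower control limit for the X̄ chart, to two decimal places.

X̄̄ = (75.466 + 75.497 + 75.472 + 75.448 + 75.471 + 75.438 + 75.434 + 75.478 + 75.392 + 75.486 + 75.489) / 11 = 75.4610
s̄ = (0.054 + 0.062 + 0.077 + 0.087 + 0.121 + 0.016 + 0.032 + 0.104 + 0.055 + 0.050 + 0.071) / 11 = 0.0663
LCL = X̄̄ − A₃·s̄ = 75.4610 − 0.975 × 0.0663 = 75.3964

75.40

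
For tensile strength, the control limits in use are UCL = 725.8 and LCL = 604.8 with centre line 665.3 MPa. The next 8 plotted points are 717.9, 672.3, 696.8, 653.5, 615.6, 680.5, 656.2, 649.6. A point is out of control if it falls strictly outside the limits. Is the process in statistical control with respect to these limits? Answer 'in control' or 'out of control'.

All 8 points lie within [604.8, 725.8].

in control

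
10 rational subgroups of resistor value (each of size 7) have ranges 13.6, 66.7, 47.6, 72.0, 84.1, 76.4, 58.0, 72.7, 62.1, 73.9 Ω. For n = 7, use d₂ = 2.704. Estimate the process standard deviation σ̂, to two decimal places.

23.19

R̄ = (13.6 + 66.7 + 47.6 + 72.0 + 84.1 + 76.4 + 58.0 + 72.7 + 62.1 + 73.9) / 10 = 62.7100
σ̂ = R̄ / d₂ = 62.7100 / 2.704 = 23.1916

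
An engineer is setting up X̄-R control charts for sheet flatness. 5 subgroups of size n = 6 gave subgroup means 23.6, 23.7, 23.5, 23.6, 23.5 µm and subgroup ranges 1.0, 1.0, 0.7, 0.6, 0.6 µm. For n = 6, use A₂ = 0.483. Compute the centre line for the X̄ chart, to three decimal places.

X̄̄ = (23.6 + 23.7 + 23.5 + 23.6 + 23.5) / 5 = 117.9000 / 5 = 23.5800
CL = X̄̄ = 23.5800

23.580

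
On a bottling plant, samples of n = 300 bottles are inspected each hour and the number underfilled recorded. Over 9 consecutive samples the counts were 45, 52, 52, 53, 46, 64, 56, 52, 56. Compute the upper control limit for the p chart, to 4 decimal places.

p̄ = Σdᵢ / (k·n) = 476 / (9 × 300) = 0.17630
UCL = p̄ + 3·√(p̄(1−p̄)/n) = 0.17630 + 3 × √(0.17630×0.82370/300) = 0.17630 + 3 × 0.02200 = 0.24230

0.2423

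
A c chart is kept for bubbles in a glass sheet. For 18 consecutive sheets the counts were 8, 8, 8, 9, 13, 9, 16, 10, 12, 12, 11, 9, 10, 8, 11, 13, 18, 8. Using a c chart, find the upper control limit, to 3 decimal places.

c̄ = (8 + 8 + 8 + 9 + 13 + 9 + 16 + 10 + 12 + 12 + 11 + 9 + 10 + 8 + 11 + 13 + 18 + 8) / 18 = 193 / 18 = 10.7222
UCL = c̄ + 3√c̄ = 10.7222 + 3 × √10.7222 = 10.7222 + 3 × 3.2745 = 20.5457

20.546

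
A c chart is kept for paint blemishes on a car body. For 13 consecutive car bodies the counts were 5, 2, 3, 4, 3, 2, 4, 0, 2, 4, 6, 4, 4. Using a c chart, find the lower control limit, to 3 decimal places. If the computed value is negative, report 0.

c̄ = (5 + 2 + 3 + 4 + 3 + 2 + 4 + 0 + 2 + 4 + 6 + 4 + 4) / 13 = 43 / 13 = 3.3077
LCL = c̄ − 3√c̄ = 3.3077 − 3 × 1.8187 = -2.1484 → 0 (cannot be negative)

0.000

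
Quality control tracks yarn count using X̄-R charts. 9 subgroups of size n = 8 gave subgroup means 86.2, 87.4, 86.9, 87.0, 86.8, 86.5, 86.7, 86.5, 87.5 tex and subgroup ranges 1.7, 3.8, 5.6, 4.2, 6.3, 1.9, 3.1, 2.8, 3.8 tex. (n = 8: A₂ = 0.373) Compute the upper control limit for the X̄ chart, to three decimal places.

X̄̄ = (86.2 + 87.4 + 86.9 + 87.0 + 86.8 + 86.5 + 86.7 + 86.5 + 87.5) / 9 = 781.5000 / 9 = 86.8333
R̄ = (1.7 + 3.8 + 5.6 + 4.2 + 6.3 + 1.9 + 3.1 + 2.8 + 3.8) / 9 = 33.2000 / 9 = 3.6889
UCL = X̄̄ + A₂·R̄ = 86.8333 + 0.373 × 3.6889 = 88.2093

88.209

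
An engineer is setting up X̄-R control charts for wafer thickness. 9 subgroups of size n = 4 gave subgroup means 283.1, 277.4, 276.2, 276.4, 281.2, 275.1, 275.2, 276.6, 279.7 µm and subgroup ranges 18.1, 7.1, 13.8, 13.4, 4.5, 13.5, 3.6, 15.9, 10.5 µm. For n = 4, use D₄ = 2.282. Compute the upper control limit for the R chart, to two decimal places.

R̄ = (18.1 + 7.1 + 13.8 + 13.4 + 4.5 + 13.5 + 3.6 + 15.9 + 10.5) / 9 = 100.4000 / 9 = 11.1556
UCL_R = D₄·R̄ = 2.282 × 11.1556 = 25.4570

25.46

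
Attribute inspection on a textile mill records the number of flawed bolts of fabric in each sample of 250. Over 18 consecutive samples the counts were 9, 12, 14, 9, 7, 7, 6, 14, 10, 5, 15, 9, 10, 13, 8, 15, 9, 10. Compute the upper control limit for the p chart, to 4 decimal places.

0.0778

p̄ = Σdᵢ / (k·n) = 182 / (18 × 250) = 0.04044
UCL = p̄ + 3·√(p̄(1−p̄)/n) = 0.04044 + 3 × √(0.04044×0.95956/250) = 0.04044 + 3 × 0.01246 = 0.07782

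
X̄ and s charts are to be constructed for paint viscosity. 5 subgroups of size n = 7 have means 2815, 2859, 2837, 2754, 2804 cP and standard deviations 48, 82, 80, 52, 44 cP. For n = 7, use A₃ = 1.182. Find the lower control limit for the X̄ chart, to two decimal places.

2741.46

X̄̄ = (2815 + 2859 + 2837 + 2754 + 2804) / 5 = 2813.8000
s̄ = (48 + 82 + 80 + 52 + 44) / 5 = 61.2000
LCL = X̄̄ − A₃·s̄ = 2813.8000 − 1.182 × 61.2000 = 2741.4616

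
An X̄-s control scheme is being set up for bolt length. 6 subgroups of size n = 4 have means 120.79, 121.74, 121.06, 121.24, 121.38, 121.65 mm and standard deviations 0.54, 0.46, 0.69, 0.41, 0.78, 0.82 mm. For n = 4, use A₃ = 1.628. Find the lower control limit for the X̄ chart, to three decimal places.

X̄̄ = (120.79 + 121.74 + 121.06 + 121.24 + 121.38 + 121.65) / 6 = 121.3100
s̄ = (0.54 + 0.46 + 0.69 + 0.41 + 0.78 + 0.82) / 6 = 0.6167
LCL = X̄̄ − A₃·s̄ = 121.3100 − 1.628 × 0.6167 = 120.3061

120.306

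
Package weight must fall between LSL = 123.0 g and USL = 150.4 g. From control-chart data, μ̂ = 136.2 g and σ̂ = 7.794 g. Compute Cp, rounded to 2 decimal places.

Cp = (USL − LSL) / (6σ̂) = (150.4 − 123.0) / (6 × 7.794) = 27.4000 / 46.7640 = 0.5859

0.59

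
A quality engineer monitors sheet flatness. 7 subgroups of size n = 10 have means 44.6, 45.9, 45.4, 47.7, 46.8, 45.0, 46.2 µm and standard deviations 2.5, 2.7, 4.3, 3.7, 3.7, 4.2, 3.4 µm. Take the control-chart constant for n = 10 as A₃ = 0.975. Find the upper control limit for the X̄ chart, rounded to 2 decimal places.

X̄̄ = (44.6 + 45.9 + 45.4 + 47.7 + 46.8 + 45.0 + 46.2) / 7 = 45.9429
s̄ = (2.5 + 2.7 + 4.3 + 3.7 + 3.7 + 4.2 + 3.4) / 7 = 3.5000
UCL = X̄̄ + A₃·s̄ = 45.9429 + 0.975 × 3.5000 = 49.3554

49.36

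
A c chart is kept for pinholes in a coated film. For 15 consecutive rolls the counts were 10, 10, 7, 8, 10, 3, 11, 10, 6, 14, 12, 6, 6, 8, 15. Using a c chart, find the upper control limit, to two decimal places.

18.10

c̄ = (10 + 10 + 7 + 8 + 10 + 3 + 11 + 10 + 6 + 14 + 12 + 6 + 6 + 8 + 15) / 15 = 136 / 15 = 9.0667
UCL = c̄ + 3√c̄ = 9.0667 + 3 × √9.0667 = 9.0667 + 3 × 3.0111 = 18.0999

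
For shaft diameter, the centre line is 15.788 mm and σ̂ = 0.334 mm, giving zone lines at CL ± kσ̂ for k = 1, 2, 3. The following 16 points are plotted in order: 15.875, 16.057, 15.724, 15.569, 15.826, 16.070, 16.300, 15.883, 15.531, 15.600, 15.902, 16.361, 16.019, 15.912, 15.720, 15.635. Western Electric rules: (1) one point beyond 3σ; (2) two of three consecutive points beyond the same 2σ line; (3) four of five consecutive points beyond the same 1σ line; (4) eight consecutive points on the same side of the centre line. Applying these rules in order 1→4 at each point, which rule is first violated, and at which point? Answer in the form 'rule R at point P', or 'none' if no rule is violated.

none

Zone of each point (C = within 1σ̂, B = 1σ̂–2σ̂, A = 2σ̂–3σ̂, * = beyond 3σ̂; sign = side of CL): 1:+C, 2:+C, 3:-C, 4:-C, 5:+C, 6:+C, 7:+B, 8:+C, 9:-C, 10:-C, 11:+C, 12:+B, 13:+C, 14:+C, 15:-C, 16:-C
No rule fires across all 16 points.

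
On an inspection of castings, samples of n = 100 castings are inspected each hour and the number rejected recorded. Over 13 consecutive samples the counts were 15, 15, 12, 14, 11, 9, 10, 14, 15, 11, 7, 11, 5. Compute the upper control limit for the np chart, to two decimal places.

21.02

p̄ = Σdᵢ / (k·n) = 149 / (13 × 100) = 0.11462
UCL = np̄ + 3·√(np̄(1−p̄)) = 11.4615 + 3 × √(11.4615×0.88538) = 11.4615 + 3 × 3.1856 = 21.0183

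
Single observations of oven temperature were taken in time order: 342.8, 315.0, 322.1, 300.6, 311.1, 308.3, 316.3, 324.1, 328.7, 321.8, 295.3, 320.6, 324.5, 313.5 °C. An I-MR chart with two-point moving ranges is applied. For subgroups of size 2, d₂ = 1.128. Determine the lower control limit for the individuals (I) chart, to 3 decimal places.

283.988

X̄ = (342.8 + 315.0 + 322.1 + 300.6 + 311.1 + 308.3 + 316.3 + 324.1 + 328.7 + 321.8 + 295.3 + 320.6 + 324.5 + 313.5) / 14 = 317.4786
Moving ranges: 27.8, 7.1, 21.5, 10.5, 2.8, 8.0, 7.8, 4.6, 6.9, 26.5, 25.3, 3.9, 11.0; M̄R̄ = 163.7000 / 13 = 12.5923
LCL = X̄ − 3·M̄R̄/d₂ = 317.4786 − 3 × 12.5923 / 1.128 = 283.9884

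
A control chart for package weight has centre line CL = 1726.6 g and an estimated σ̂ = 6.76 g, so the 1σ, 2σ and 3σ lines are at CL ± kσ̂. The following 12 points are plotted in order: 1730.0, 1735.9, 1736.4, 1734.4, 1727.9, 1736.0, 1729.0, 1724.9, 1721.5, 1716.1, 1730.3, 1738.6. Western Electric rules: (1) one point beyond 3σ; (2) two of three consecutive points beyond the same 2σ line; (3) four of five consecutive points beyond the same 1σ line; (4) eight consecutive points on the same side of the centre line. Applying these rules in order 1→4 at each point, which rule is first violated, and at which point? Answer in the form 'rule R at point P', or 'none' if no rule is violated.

rule 3 at point 6

Zone of each point (C = within 1σ̂, B = 1σ̂–2σ̂, A = 2σ̂–3σ̂, * = beyond 3σ̂; sign = side of CL): 1:+C, 2:+B, 3:+B, 4:+B, 5:+C, 6:+B, 7:+C, 8:-C, 9:-C, 10:-B, 11:+C, 12:+B
Rule 3 (four of five consecutive points beyond the same 1σ limit) is satisfied at point 6.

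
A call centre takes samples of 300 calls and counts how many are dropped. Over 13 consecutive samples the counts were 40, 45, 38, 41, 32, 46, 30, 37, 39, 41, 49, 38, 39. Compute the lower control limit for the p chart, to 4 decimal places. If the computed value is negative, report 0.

p̄ = Σdᵢ / (k·n) = 515 / (13 × 300) = 0.13205
LCL = p̄ − 3·√(p̄(1−p̄)/n) = 0.13205 − 3 × 0.01955 = 0.07341

0.0734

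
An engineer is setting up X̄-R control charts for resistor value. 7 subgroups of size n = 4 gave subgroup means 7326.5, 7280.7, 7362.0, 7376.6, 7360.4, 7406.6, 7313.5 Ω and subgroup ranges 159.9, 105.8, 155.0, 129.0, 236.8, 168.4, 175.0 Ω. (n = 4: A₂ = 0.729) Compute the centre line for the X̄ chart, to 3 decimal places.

7346.614

X̄̄ = (7326.5 + 7280.7 + 7362.0 + 7376.6 + 7360.4 + 7406.6 + 7313.5) / 7 = 51426.3000 / 7 = 7346.6143
CL = X̄̄ = 7346.6143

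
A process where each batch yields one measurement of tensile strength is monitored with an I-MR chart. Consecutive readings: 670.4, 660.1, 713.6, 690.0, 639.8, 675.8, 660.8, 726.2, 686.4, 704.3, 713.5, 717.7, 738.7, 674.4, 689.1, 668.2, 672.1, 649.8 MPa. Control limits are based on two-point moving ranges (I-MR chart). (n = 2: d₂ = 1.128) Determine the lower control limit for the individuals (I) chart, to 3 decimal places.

X̄ = (670.4 + 660.1 + 713.6 + 690.0 + 639.8 + 675.8 + 660.8 + 726.2 + 686.4 + 704.3 + 713.5 + 717.7 + 738.7 + 674.4 + 689.1 + 668.2 + 672.1 + 649.8) / 18 = 686.1611
Moving ranges: 10.3, 53.5, 23.6, 50.2, 36.0, 15.0, 65.4, 39.8, 17.9, 9.2, 4.2, 21.0, 64.3, 14.7, 20.9, 3.9, 22.3; M̄R̄ = 472.2000 / 17 = 27.7765
LCL = X̄ − 3·M̄R̄/d₂ = 686.1611 − 3 × 27.7765 / 1.128 = 612.2875

612.288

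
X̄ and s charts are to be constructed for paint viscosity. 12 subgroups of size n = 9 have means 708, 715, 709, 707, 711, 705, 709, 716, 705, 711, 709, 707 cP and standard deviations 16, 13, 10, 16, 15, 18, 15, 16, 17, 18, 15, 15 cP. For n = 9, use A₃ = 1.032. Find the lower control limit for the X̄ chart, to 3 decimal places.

X̄̄ = (708 + 715 + 709 + 707 + 711 + 705 + 709 + 716 + 705 + 711 + 709 + 707) / 12 = 709.3333
s̄ = (16 + 13 + 10 + 16 + 15 + 18 + 15 + 16 + 17 + 18 + 15 + 15) / 12 = 15.3333
LCL = X̄̄ − A₃·s̄ = 709.3333 − 1.032 × 15.3333 = 693.5093

693.509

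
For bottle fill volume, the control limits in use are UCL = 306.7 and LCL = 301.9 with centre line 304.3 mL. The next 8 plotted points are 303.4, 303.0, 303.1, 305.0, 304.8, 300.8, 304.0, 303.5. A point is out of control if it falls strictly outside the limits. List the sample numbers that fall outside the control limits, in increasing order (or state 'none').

Compare each point to [301.9, 306.7]: sample 6 = 300.8 < LCL.

6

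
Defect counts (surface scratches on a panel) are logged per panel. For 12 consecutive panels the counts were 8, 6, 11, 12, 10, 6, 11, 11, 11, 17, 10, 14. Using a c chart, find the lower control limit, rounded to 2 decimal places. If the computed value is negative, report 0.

0.82

c̄ = (8 + 6 + 11 + 12 + 10 + 6 + 11 + 11 + 11 + 17 + 10 + 14) / 12 = 127 / 12 = 10.5833
LCL = c̄ − 3√c̄ = 10.5833 − 3 × 3.2532 = 0.8237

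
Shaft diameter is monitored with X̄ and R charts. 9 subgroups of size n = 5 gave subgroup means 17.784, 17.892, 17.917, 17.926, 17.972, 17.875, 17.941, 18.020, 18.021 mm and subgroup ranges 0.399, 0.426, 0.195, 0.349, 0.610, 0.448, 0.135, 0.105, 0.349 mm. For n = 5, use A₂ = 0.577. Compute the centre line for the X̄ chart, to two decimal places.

17.93

X̄̄ = (17.784 + 17.892 + 17.917 + 17.926 + 17.972 + 17.875 + 17.941 + 18.020 + 18.021) / 9 = 161.3480 / 9 = 17.9276
CL = X̄̄ = 17.9276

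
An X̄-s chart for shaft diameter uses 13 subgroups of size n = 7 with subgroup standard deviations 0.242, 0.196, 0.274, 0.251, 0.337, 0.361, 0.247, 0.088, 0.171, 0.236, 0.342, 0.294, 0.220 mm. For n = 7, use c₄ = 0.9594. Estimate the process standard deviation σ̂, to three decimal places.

s̄ = (0.242 + 0.196 + 0.274 + 0.251 + 0.337 + 0.361 + 0.247 + 0.088 + 0.171 + 0.236 + 0.342 + 0.294 + 0.220) / 13 = 0.2507
σ̂ = s̄ / c₄ = 0.2507 / 0.9594 = 0.2613

0.261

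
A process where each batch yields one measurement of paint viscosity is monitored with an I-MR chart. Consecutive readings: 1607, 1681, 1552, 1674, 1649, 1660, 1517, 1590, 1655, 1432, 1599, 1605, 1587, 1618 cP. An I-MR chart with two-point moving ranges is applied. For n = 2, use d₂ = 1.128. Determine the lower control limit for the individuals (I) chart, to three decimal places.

X̄ = (1607 + 1681 + 1552 + 1674 + 1649 + 1660 + 1517 + 1590 + 1655 + 1432 + 1599 + 1605 + 1587 + 1618) / 14 = 1601.8571
Moving ranges: 74, 129, 122, 25, 11, 143, 73, 65, 223, 167, 6, 18, 31; M̄R̄ = 1087.0000 / 13 = 83.6154
LCL = X̄ − 3·M̄R̄/d₂ = 1601.8571 − 3 × 83.6154 / 1.128 = 1379.4758

1379.476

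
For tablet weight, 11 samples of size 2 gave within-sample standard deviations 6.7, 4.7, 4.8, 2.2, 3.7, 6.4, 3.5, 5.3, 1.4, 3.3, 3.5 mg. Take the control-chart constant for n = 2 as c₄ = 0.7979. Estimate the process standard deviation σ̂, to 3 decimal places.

5.184

s̄ = (6.7 + 4.7 + 4.8 + 2.2 + 3.7 + 6.4 + 3.5 + 5.3 + 1.4 + 3.3 + 3.5) / 11 = 4.1364
σ̂ = s̄ / c₄ = 4.1364 / 0.7979 = 5.1841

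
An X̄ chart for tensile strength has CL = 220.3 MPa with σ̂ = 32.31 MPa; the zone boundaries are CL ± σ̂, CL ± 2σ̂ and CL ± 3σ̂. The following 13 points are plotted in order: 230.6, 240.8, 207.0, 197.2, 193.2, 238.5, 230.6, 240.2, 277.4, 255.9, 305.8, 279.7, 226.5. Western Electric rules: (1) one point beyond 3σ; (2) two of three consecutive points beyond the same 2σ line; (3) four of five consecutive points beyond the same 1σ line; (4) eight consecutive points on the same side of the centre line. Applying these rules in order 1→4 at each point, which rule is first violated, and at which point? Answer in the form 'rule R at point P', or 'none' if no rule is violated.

rule 3 at point 12

Zone of each point (C = within 1σ̂, B = 1σ̂–2σ̂, A = 2σ̂–3σ̂, * = beyond 3σ̂; sign = side of CL): 1:+C, 2:+C, 3:-C, 4:-C, 5:-C, 6:+C, 7:+C, 8:+C, 9:+B, 10:+B, 11:+A, 12:+B, 13:+C
Rule 3 (four of five consecutive points beyond the same 1σ limit) is satisfied at point 12.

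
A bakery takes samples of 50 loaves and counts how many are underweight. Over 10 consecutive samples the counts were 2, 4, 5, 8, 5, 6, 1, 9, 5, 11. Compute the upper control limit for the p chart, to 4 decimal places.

p̄ = Σdᵢ / (k·n) = 56 / (10 × 50) = 0.11200
UCL = p̄ + 3·√(p̄(1−p̄)/n) = 0.11200 + 3 × √(0.11200×0.88800/50) = 0.11200 + 3 × 0.04460 = 0.24580

0.2458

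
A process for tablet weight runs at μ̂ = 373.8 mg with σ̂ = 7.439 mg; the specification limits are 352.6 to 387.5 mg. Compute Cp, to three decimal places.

0.782

Cp = (USL − LSL) / (6σ̂) = (387.5 − 352.6) / (6 × 7.439) = 34.9000 / 44.6340 = 0.7819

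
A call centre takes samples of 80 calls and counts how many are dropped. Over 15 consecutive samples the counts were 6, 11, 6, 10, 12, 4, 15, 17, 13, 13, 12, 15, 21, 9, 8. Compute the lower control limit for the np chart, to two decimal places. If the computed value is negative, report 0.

p̄ = Σdᵢ / (k·n) = 172 / (15 × 80) = 0.14333
LCL = np̄ − 3·√(np̄(1−p̄)) = 11.4667 − 3 × 3.1342 = 2.0641

2.06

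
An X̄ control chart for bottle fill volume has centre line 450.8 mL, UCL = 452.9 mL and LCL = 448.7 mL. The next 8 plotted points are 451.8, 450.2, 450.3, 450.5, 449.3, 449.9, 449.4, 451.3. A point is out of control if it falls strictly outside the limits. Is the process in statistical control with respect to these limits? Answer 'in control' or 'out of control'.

All 8 points lie within [448.7, 452.9].

in control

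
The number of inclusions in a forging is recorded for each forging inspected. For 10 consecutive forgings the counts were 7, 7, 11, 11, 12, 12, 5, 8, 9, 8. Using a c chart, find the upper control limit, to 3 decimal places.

18.000

c̄ = (7 + 7 + 11 + 11 + 12 + 12 + 5 + 8 + 9 + 8) / 10 = 90 / 10 = 9.0000
UCL = c̄ + 3√c̄ = 9.0000 + 3 × √9.0000 = 9.0000 + 3 × 3.0000 = 18.0000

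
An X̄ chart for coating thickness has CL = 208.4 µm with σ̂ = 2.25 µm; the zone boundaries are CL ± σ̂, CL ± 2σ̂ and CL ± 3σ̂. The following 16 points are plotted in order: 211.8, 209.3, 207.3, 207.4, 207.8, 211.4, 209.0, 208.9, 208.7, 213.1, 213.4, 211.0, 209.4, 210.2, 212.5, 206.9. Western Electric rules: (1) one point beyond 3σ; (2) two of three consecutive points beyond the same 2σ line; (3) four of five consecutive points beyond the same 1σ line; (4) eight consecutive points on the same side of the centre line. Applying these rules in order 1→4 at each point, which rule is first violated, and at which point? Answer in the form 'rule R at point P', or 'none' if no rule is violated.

Zone of each point (C = within 1σ̂, B = 1σ̂–2σ̂, A = 2σ̂–3σ̂, * = beyond 3σ̂; sign = side of CL): 1:+B, 2:+C, 3:-C, 4:-C, 5:-C, 6:+B, 7:+C, 8:+C, 9:+C, 10:+A, 11:+A, 12:+B, 13:+C, 14:+C, 15:+B, 16:-C
Rule 2 (two of three consecutive points beyond the same 2σ limit) is satisfied at point 11.

rule 2 at point 11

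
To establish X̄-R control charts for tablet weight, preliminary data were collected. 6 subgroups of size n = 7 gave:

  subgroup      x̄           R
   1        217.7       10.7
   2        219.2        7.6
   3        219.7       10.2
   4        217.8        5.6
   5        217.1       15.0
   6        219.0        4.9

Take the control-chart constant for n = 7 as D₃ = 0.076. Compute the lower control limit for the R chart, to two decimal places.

0.68

R̄ = (10.7 + 7.6 + 10.2 + 5.6 + 15.0 + 4.9) / 6 = 54.0000 / 6 = 9.0000
LCL_R = D₃·R̄ = 0.076 × 9.0000 = 0.6840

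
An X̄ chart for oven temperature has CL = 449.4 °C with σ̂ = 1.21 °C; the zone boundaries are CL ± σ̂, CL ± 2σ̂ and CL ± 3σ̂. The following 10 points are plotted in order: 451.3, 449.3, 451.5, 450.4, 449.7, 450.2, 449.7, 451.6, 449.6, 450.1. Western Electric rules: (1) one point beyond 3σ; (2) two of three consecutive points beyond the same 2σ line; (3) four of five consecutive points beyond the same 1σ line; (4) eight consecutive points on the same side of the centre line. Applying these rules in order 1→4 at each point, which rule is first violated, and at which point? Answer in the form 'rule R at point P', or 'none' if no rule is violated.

Zone of each point (C = within 1σ̂, B = 1σ̂–2σ̂, A = 2σ̂–3σ̂, * = beyond 3σ̂; sign = side of CL): 1:+B, 2:-C, 3:+B, 4:+C, 5:+C, 6:+C, 7:+C, 8:+B, 9:+C, 10:+C
Rule 4 (eight consecutive points on the same side of the centre line) is satisfied at point 10.

rule 4 at point 10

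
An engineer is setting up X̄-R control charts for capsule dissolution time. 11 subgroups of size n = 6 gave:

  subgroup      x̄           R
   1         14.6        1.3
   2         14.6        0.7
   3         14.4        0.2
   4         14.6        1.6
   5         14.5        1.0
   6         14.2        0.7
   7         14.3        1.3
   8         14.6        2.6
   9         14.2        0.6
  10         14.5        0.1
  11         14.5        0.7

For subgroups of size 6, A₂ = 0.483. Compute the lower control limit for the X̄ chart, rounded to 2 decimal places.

X̄̄ = (14.6 + 14.6 + 14.4 + 14.6 + 14.5 + 14.2 + 14.3 + 14.6 + 14.2 + 14.5 + 14.5) / 11 = 159.0000 / 11 = 14.4545
R̄ = (1.3 + 0.7 + 0.2 + 1.6 + 1.0 + 0.7 + 1.3 + 2.6 + 0.6 + 0.1 + 0.7) / 11 = 10.8000 / 11 = 0.9818
LCL = X̄̄ − A₂·R̄ = 14.4545 − 0.483 × 0.9818 = 13.9803

13.98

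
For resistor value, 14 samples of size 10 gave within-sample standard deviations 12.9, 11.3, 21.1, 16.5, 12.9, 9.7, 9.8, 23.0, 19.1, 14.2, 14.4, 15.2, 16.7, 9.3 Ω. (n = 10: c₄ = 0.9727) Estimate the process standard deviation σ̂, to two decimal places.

s̄ = (12.9 + 11.3 + 21.1 + 16.5 + 12.9 + 9.7 + 9.8 + 23.0 + 19.1 + 14.2 + 14.4 + 15.2 + 16.7 + 9.3) / 14 = 14.7214
σ̂ = s̄ / c₄ = 14.7214 / 0.9727 = 15.1346

15.13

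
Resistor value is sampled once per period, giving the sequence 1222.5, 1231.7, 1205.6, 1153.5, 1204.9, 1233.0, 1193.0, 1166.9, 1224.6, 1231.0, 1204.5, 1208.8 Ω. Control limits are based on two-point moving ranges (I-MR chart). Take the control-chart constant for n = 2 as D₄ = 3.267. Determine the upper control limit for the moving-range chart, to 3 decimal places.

97.386

Moving ranges: 9.2, 26.1, 52.1, 51.4, 28.1, 40.0, 26.1, 57.7, 6.4, 26.5, 4.3; M̄R̄ = 327.9000 / 11 = 29.8091
UCL_MR = D₄·M̄R̄ = 3.267 × 29.8091 = 97.3863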